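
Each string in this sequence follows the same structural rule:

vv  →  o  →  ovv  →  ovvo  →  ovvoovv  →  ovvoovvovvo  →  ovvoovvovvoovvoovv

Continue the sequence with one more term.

This is a Fibonacci-style word recurrence s(k) = s(k−1)·s(k−2): e.g. o·vv = ovv.
The next term joins ovvoovvovvoovvoovv and ovvoovvovvo.

ovvoovvovvoovvoovvovvoovvovvo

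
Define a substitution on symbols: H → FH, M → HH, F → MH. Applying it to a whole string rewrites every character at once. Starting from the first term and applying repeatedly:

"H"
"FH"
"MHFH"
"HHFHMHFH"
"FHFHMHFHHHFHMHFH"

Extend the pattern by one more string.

Rewriting the 16 symbols of FHFHMHFHHHFHMHFH one by one yields MH FH MH FH HH FH MH FH FH FH MH FH HH FH MH FH; concatenated:

MHFHMHFHHHFHMHFHFHFHMHFHHHFHMHFH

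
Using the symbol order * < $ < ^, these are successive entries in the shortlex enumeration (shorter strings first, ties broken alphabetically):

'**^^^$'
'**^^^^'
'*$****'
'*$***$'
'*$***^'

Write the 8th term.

*$**$^

Advancing 3 positions from *$***^ through *$***^ → *$**$* → *$**$$ reaches term 8.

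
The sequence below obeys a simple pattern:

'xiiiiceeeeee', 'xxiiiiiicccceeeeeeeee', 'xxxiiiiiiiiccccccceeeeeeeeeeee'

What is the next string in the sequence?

The n-th term is n x's then 2n+2 i's then 3n-2 c's then 3n+3 e's (n = 1, 2, …).
Setting n = 4 gives 4, 10, 10, 15 characters in each block.

xxxxiiiiiiiiiicccccccccceeeeeeeeeeeeeee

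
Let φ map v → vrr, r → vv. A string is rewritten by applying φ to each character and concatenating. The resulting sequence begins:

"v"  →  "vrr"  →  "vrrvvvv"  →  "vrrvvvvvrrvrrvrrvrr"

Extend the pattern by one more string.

Applying the rule to each of the 19 symbols of vrrvvvvvrrvrrvrrvrr gives the pieces vrr vv vv vrr vrr vrr vrr vrr vv vv vrr vv vv vrr vv vv vrr vv vv, which concatenate to the answer.

vrrvvvvvrrvrrvrrvrrvrrvvvvvrrvvvvvrrvvvvvrrvvvv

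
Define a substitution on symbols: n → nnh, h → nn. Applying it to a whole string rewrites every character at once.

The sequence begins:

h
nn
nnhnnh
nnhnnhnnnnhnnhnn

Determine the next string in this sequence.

Rewriting the 16 symbols of nnhnnhnnnnhnnhnn one by one yields nnh nnh nn nnh nnh nn nnh nnh nnh nnh nn nnh nnh nn nnh nnh; concatenated:

nnhnnhnnnnhnnhnnnnhnnhnnhnnhnnnnhnnhnnnnhnnh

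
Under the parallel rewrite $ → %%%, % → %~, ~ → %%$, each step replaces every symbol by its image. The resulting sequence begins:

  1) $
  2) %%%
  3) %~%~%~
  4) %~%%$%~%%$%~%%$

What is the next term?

Replace each of the 15 characters of %~%%$%~%%$%~%%$ in place — %~ %%$ %~ %~ %%% %~ %%$ %~ %~ %%% %~ %%$ %~ %~ %%% — and concatenate.

%~%%$%~%~%%%%~%%$%~%~%%%%~%%$%~%~%%%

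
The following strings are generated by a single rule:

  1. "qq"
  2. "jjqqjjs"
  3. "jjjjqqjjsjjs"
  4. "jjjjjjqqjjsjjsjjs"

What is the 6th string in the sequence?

Every step adds jj to the front and jjs to the end of the previous string.
From jjjjjjqqjjsjjsjjs, 2 further steps: jjjjjjqqjjsjjsjjs → jjjjjjjjqqjjsjjsjjsjjs → (answer).

jjjjjjjjjjqqjjsjjsjjsjjsjjs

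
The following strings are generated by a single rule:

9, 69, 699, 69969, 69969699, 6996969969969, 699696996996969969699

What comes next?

This is a Fibonacci-style word recurrence s(k) = s(k−1)·s(k−2): e.g. 69·9 = 699.
Continuing: 699696996996969969699 · 6996969969969 gives term 8.

6996969969969699696996996969969969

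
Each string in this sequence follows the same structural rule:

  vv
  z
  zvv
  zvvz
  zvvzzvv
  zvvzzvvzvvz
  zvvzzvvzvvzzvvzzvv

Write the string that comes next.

zvvzzvvzvvzzvvzzvvzvvzzvvzvvz

From term 3 onward, concatenate the last term with the second-to-last: z·vv = zvv, zvv·z = zvvz, …
Continuing: zvvzzvvzvvzzvvzzvv · zvvzzvvzvvz gives term 8.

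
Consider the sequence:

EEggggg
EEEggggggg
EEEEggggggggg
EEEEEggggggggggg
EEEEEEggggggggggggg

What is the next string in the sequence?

EEEEEEEggggggggggggggg

Each string has the form E^{n-1} g^{2n-1}, where the shown terms are n = 3, 4, 5, 6, 7.
Setting n = 8 gives 7, 15 characters in each block.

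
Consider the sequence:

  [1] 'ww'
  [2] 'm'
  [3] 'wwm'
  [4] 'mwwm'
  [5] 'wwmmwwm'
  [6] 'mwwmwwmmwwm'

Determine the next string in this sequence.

From term 3 onward, concatenate the second-to-last term with the last: ww·m = wwm, m·wwm = mwwm, …
So term 7 is wwmmwwm·mwwmwwmmwwm.

wwmmwwmmwwmwwmmwwm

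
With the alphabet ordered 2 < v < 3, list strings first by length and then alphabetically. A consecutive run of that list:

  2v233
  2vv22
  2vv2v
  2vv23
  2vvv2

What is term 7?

Advancing 2 positions from 2vvv2 through 2vvv2 → 2vvvv reaches term 7.

2vvv3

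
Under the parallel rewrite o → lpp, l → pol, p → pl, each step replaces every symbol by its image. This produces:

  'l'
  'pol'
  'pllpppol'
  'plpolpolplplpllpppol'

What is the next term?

φ(plpolpolplplpllpppol) expands symbol-by-symbol to pl pol pl lpp pol pl lpp pol pl pol pl pol pl pol pol pl pl pl lpp pol; joining the 20 pieces gives the next term.

plpolpllpppolpllpppolplpolplpolplpolpolplplpllpppol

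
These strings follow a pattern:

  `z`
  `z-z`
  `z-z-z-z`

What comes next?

z-z-z-z-z-z-z-z

Each string is two copies of the previous one joined by '-'.
So the next term is two copies of z-z-z-z with '-' between the halves.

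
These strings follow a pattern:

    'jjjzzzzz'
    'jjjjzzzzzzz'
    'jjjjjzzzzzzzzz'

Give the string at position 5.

jjjjjjjzzzzzzzzzzzzz

Reading off run lengths: j runs 3, 4, 5; z runs 5, 7, 9 — each is linear in n, where the shown terms are n = 3, 4, 5.
For term 5, n = 7, so the run lengths are 7, 13.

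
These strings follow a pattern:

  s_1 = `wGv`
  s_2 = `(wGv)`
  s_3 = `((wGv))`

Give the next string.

s(k+1) = (·s(k)·), so each term gains ( as a prefix and ) as a suffix.
Applying this once more to ((wGv)):

(((wGv)))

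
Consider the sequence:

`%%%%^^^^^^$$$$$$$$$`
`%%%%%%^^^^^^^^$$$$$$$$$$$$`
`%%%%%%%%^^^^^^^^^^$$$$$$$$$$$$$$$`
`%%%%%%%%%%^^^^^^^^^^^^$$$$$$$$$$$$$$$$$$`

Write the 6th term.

%%%%%%%%%%%%%%^^^^^^^^^^^^^^^^$$$$$$$$$$$$$$$$$$$$$$$$

Reading off run lengths: % runs 4, 6, 8, 10; ^ runs 6, 8, 10, 12; $ runs 9, 12, 15, 18 — each is linear in n, where the shown terms are n = 2, 3, 4, 5.
At n = 7 the blocks have lengths 14, 16, 24.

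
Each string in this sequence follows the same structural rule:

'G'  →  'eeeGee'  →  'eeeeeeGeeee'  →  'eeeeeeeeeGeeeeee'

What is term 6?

s(k+1) = eee·s(k)·ee, so each term gains eee as a prefix and ee as a suffix.
From eeeeeeeeeGeeeeee, 2 further steps: eeeeeeeeeGeeeeee → eeeeeeeeeeeeGeeeeeeee → (answer).

eeeeeeeeeeeeeeeGeeeeeeeeee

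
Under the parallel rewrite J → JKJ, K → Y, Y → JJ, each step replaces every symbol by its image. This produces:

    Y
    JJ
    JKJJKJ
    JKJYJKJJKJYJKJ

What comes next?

JKJYJKJJJJKJYJKJJKJYJKJJJJKJYJKJ

Replace each of the 14 characters of JKJYJKJJKJYJKJ in place — JKJ Y JKJ JJ JKJ Y JKJ JKJ Y JKJ JJ JKJ Y JKJ — and concatenate.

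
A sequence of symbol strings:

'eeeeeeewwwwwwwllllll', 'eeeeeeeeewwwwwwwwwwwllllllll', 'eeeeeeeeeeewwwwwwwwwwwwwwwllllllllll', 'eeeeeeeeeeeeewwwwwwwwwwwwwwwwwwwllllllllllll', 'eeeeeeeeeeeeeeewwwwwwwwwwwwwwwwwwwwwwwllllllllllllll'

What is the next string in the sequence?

eeeeeeeeeeeeeeeeewwwwwwwwwwwwwwwwwwwwwwwwwwwllllllllllllllll

Term n consists of 2n+3 e's, followed by 4n-1 w's, followed by 2n+2 l's, where the shown terms are n = 2, 3, 4, 5, 6.
Setting n = 7 gives 17, 27, 16 characters in each block.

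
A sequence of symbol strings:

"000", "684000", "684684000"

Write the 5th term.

The strings grow by a fixed prefix 684 each time.
From 684684000, 2 further steps: 684684000 → 684684684000 → (answer).

684684684684000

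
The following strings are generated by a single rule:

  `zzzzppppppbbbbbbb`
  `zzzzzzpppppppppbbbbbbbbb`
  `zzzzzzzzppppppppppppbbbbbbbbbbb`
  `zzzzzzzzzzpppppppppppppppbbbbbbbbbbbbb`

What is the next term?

Each string has the form z^{2n} p^{3n} b^{2n+3}, where the shown terms are n = 2, 3, 4, 5.
At n = 6 the blocks have lengths 12, 18, 15.

zzzzzzzzzzzzppppppppppppppppppbbbbbbbbbbbbbbb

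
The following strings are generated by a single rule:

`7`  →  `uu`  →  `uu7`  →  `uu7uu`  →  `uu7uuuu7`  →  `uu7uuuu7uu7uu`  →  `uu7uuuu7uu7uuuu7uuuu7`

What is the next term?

uu7uuuu7uu7uuuu7uuuu7uu7uuuu7uu7uu

Each term (from the third on) is the previous term followed by the one before it: term 3 = uu·7 = uu7.
So term 8 is uu7uuuu7uu7uuuu7uuuu7·uu7uuuu7uu7uu.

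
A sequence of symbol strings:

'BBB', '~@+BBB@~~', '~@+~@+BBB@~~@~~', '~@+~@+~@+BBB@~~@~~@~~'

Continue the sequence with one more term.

Each term wraps the previous one in ~@+ on the left and @~~ on the right.
So the next term is ~@+·~@+~@+~@+BBB@~~@~~@~~·@~~.

~@+~@+~@+~@+BBB@~~@~~@~~@~~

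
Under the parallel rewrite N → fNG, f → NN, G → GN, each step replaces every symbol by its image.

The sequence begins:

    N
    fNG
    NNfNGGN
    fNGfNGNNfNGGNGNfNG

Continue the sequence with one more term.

Rewriting the 18 symbols of fNGfNGNNfNGGNGNfNG one by one yields NN fNG GN NN fNG GN fNG fNG NN fNG GN GN fNG GN fNG NN fNG GN; concatenated:

NNfNGGNNNfNGGNfNGfNGNNfNGGNGNfNGGNfNGNNfNGGN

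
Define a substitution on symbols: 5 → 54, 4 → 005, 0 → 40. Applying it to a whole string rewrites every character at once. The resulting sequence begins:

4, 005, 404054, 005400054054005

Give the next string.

404054005404040540054054005404054

φ(005400054054005) expands symbol-by-symbol to 40 40 54 005 40 40 40 54 005 40 54 005 40 40 54; joining the 15 pieces gives the next term.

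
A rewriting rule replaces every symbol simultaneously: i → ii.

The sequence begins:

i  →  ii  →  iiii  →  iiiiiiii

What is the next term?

iiiiiiiiiiiiiiii

Rewriting each symbol of iiiiiiii: i→ii, i→ii, i→ii, i→ii, i→ii, i→ii, i→ii, i→ii, which concatenates to ii ii ii ii ii ii ii ii.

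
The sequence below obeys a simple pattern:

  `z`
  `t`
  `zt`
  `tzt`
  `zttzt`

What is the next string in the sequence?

tztzttzt

This is a Fibonacci-style word recurrence s(k) = s(k−2)·s(k−1): e.g. z·t = zt.
So term 6 is tzt·zttzt.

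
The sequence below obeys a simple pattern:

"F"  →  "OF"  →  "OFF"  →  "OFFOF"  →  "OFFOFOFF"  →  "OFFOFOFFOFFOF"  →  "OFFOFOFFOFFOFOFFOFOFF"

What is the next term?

This is a Fibonacci-style word recurrence s(k) = s(k−1)·s(k−2): e.g. OF·F = OFF.
The next term joins OFFOFOFFOFFOFOFFOFOFF and OFFOFOFFOFFOF.

OFFOFOFFOFFOFOFFOFOFFOFFOFOFFOFFOF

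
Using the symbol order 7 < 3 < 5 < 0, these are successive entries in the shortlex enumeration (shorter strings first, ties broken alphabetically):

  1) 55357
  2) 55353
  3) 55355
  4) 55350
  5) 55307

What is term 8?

Continuing the enumeration 3 steps past 55307: 55307 → 55303 → 55305 → (answer).

55300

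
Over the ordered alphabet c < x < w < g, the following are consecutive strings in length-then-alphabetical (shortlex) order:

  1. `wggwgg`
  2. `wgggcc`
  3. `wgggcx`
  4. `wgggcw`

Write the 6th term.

wgggxc

Advancing 2 positions from wgggcw through wgggcw → wgggcg reaches term 6.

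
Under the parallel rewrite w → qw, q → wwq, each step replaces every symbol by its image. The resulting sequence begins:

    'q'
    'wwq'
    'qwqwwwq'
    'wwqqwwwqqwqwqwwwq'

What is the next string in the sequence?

qwqwwwqwwqqwqwqwwwqwwqqwwwqqwwwqqwqwqwwwq

Replace each of the 17 characters of wwqqwwwqqwqwqwwwq in place — qw qw wwq wwq qw qw qw wwq wwq qw wwq qw wwq qw qw qw wwq — and concatenate.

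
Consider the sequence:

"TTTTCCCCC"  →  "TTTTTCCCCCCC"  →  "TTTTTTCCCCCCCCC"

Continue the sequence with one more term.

TTTTTTTCCCCCCCCCCC

Term n consists of n+1 T's, followed by 2n-1 C's, where the shown terms are n = 3, 4, 5.
At n = 6 the blocks have lengths 7, 11.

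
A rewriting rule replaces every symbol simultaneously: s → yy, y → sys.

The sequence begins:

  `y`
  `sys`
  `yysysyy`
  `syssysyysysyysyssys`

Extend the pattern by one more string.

yysysyyyysysyysyssysyysysyysyssysyysysyyyysysyy

Applying the rule to each of the 19 symbols of syssysyysysyysyssys gives the pieces yy sys yy yy sys yy sys sys yy sys yy sys sys yy sys yy yy sys yy, which concatenate to the answer.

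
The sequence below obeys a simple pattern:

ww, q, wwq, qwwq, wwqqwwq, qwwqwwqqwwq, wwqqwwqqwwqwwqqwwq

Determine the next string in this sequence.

qwwqwwqqwwqwwqqwwqqwwqwwqqwwq

Each term (from the third on) is the two preceding terms concatenated in order: term 3 = ww·q = wwq.
So term 8 is qwwqwwqqwwq·wwqqwwqqwwqwwqqwwq.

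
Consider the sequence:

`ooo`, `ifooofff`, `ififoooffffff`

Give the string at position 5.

ififififoooffffffffffff

Every step adds if to the front and fff to the end of the previous string.
From ififoooffffff, 2 further steps: ififoooffffff → ifififooofffffffff → (answer).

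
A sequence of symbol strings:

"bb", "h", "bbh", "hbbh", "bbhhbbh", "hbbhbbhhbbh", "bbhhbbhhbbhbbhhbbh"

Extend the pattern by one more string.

hbbhbbhhbbhbbhhbbhhbbhbbhhbbh

This is a Fibonacci-style word recurrence s(k) = s(k−2)·s(k−1): e.g. bb·h = bbh.
So term 8 is hbbhbbhhbbh·bbhhbbhhbbhbbhhbbh.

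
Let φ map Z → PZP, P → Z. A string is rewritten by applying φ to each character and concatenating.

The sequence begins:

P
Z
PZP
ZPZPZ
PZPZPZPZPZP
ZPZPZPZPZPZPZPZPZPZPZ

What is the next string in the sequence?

PZPZPZPZPZPZPZPZPZPZPZPZPZPZPZPZPZPZPZPZPZP

Replace each of the 21 characters of ZPZPZPZPZPZPZPZPZPZPZ in place — PZP Z PZP Z PZP Z PZP Z PZP Z PZP Z PZP Z PZP Z PZP Z PZP Z PZP — and concatenate.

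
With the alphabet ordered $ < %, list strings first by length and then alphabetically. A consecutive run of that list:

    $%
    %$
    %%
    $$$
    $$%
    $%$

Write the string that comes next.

$%%

Treat $%$ as a base-2 numeral over the given alphabet and add one, carrying through any trailing %'s.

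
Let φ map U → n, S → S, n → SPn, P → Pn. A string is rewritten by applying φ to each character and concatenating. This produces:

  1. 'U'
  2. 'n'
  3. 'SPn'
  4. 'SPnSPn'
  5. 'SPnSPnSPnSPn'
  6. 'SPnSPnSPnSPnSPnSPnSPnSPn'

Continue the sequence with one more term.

Rewriting the 24 symbols of SPnSPnSPnSPnSPnSPnSPnSPn one by one yields S Pn SPn S Pn SPn S Pn SPn S Pn SPn S Pn SPn S Pn SPn S Pn SPn S Pn SPn; concatenated:

SPnSPnSPnSPnSPnSPnSPnSPnSPnSPnSPnSPnSPnSPnSPnSPn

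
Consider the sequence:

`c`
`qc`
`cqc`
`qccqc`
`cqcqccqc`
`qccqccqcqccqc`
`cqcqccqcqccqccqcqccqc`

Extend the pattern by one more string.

Each term (from the third on) is the two preceding terms concatenated in order: term 3 = c·qc = cqc.
So term 8 is qccqccqcqccqc·cqcqccqcqccqccqcqccqc.

qccqccqcqccqccqcqccqcqccqccqcqccqc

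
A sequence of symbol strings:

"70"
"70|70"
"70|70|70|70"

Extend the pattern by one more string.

70|70|70|70|70|70|70|70

s(k+1) = s(k)·|·s(k) — each term doubles the last with '|' between the halves.
So the next term is two copies of 70|70|70|70 with '|' between the halves.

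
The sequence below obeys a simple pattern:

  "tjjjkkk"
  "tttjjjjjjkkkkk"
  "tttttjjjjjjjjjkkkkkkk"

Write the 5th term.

Reading off run lengths: t runs 1, 3, 5; j runs 3, 6, 9; k runs 3, 5, 7 — each is linear in n (n = 1, 2, …).
At n = 5 the blocks have lengths 9, 15, 11.

tttttttttjjjjjjjjjjjjjjjkkkkkkkkkkk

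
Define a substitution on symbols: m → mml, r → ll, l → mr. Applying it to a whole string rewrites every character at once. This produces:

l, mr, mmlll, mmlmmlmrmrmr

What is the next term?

mmlmmlmrmmlmmlmrmmlllmmlllmmlll

Apply φ to mmlmmlmrmrmr symbol by symbol: m→mml, m→mml, l→mr, m→mml, m→mml, l→mr, m→mml, r→ll, m→mml, r→ll, m→mml, r→ll; joined: mml mml mr mml mml mr mml ll mml ll mml ll.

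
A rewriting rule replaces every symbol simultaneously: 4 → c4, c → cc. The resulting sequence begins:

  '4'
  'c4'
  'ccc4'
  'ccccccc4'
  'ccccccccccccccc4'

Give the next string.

Rewriting the 16 symbols of ccccccccccccccc4 one by one yields cc cc cc cc cc cc cc cc cc cc cc cc cc cc cc c4; concatenated:

ccccccccccccccccccccccccccccccc4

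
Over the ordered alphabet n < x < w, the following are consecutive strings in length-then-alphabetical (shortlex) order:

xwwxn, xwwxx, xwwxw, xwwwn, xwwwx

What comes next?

The successor of xwwwx increments the rightmost position that isn't already w and resets every position after it to n.

xwwww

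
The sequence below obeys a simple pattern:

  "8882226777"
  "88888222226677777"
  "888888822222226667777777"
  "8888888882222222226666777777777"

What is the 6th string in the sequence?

Each string has the form 8^{2n+1} 2^{2n+1} 6^{n} 7^{2n+1} (n = 1, 2, …).
For term 6, n = 6, so the run lengths are 13, 13, 6, 13.

888888888888822222222222226666667777777777777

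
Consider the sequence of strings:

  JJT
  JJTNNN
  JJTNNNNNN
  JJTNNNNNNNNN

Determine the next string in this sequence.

Each term is the previous one with NNN appended.
So the next term is JJTNNNNNNNNN·NNN.

JJTNNNNNNNNNNNN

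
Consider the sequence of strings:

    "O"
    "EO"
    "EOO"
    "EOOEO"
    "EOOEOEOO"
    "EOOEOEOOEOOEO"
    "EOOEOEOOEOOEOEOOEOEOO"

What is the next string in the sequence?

This is a Fibonacci-style word recurrence s(k) = s(k−1)·s(k−2): e.g. EO·O = EOO.
Continuing: EOOEOEOOEOOEOEOOEOEOO · EOOEOEOOEOOEO gives term 8.

EOOEOEOOEOOEOEOOEOEOOEOOEOEOOEOOEO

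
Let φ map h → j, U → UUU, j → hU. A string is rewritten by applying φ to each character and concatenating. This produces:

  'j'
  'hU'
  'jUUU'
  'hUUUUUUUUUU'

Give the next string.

Rewriting each symbol of hUUUUUUUUUU: h→j, U→UUU, U→UUU, U→UUU, U→UUU, U→UUU, U→UUU, U→UUU, U→UUU, U→UUU, U→UUU, which concatenates to j UUU UUU UUU UUU UUU UUU UUU UUU UUU UUU.

jUUUUUUUUUUUUUUUUUUUUUUUUUUUUUU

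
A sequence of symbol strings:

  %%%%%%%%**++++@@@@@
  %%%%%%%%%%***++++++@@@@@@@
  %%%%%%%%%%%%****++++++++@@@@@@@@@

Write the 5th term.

%%%%%%%%%%%%%%%%******++++++++++++@@@@@@@@@@@@@

The n-th term is 2n+2 %'s then n-1 *'s then 2n-2 +'s then 2n-1 @'s, where the shown terms are n = 3, 4, 5.
For term 5, n = 7, so the run lengths are 16, 6, 12, 13.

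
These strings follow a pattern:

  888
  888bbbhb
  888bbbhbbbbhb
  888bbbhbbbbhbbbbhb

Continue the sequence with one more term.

The strings grow by a fixed suffix bbbhb each time.
So the next term is 888bbbhbbbbhbbbbhb·bbbhb.

888bbbhbbbbhbbbbhbbbbhb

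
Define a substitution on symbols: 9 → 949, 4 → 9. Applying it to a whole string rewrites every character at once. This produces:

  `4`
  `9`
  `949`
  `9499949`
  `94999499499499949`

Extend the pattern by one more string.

94999499499499949949994994999499499499949

Replace each of the 17 characters of 94999499499499949 in place — 949 9 949 949 949 9 949 949 9 949 949 9 949 949 949 9 949 — and concatenate.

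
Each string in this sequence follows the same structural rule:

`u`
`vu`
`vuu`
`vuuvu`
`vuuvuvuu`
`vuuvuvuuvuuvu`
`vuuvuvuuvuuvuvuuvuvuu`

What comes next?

vuuvuvuuvuuvuvuuvuvuuvuuvuvuuvuuvu

From term 3 onward, concatenate the last term with the second-to-last: vu·u = vuu, vuu·vu = vuuvu, …
Continuing: vuuvuvuuvuuvuvuuvuvuu · vuuvuvuuvuuvu gives term 8.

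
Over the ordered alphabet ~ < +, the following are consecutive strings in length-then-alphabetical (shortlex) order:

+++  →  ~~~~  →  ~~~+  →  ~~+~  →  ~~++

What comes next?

Treat ~~++ as a base-2 numeral over the given alphabet and add one, carrying through any trailing +'s.

~+~~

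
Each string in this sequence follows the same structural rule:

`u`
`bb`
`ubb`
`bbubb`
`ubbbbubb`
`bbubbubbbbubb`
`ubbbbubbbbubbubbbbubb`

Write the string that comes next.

bbubbubbbbubbubbbbubbbbubbubbbbubb

This is a Fibonacci-style word recurrence s(k) = s(k−2)·s(k−1): e.g. u·bb = ubb.
So term 8 is bbubbubbbbubb·ubbbbubbbbubbubbbbubb.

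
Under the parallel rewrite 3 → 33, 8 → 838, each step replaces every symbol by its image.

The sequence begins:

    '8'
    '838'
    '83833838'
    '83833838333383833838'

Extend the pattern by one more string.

838338383333838338383333333383833838333383833838

Applying the rule to each of the 20 symbols of 83833838333383833838 gives the pieces 838 33 838 33 33 838 33 838 33 33 33 33 838 33 838 33 33 838 33 838, which concatenate to the answer.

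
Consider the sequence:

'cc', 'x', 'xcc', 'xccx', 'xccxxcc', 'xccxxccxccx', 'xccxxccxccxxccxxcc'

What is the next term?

Each term (from the third on) is the previous term followed by the one before it: term 3 = x·cc = xcc.
So term 8 is xccxxccxccxxccxxcc·xccxxccxccx.

xccxxccxccxxccxxccxccxxccxccx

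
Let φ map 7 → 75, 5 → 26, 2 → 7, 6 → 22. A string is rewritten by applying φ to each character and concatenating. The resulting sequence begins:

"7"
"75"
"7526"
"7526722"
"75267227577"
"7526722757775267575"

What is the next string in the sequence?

Applying the rule to each of the 19 symbols of 7526722757775267575 gives the pieces 75 26 7 22 75 7 7 75 26 75 75 75 26 7 22 75 26 75 26, which concatenate to the answer.

7526722757775267575752672275267526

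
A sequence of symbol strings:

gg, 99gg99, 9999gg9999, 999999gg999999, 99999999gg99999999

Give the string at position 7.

999999999999gg999999999999

Each term wraps the previous one in 99 on the left and 99 on the right.
From 99999999gg99999999, 2 further steps: 99999999gg99999999 → 9999999999gg9999999999 → (answer).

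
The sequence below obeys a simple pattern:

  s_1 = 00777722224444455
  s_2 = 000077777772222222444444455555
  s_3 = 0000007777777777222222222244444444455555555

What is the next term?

00000000777777777777722222222222224444444444455555555555

Term n consists of 2n 0's, followed by 3n+1 7's, followed by 3n+1 2's, followed by 2n+3 4's, followed by 3n-1 5's (n = 1, 2, …).
At n = 4 the blocks have lengths 8, 13, 13, 11, 11.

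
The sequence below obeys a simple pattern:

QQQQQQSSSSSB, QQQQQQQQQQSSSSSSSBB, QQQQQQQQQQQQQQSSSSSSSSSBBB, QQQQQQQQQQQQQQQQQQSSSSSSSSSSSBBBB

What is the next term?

QQQQQQQQQQQQQQQQQQQQQQSSSSSSSSSSSSSBBBBB

Each string has the form Q^{4n-2} S^{2n+1} B^{n-1}, where the shown terms are n = 2, 3, 4, 5.
Setting n = 6 gives 22, 13, 5 characters in each block.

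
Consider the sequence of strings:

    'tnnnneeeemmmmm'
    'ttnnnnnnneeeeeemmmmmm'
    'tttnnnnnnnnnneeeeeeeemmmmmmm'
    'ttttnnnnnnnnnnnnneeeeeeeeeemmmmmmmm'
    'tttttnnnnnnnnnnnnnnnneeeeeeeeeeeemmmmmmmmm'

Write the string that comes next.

ttttttnnnnnnnnnnnnnnnnnnneeeeeeeeeeeeeemmmmmmmmmm

The n-th term is n-1 t's then 3n-2 n's then 2n e's then n+3 m's, where the shown terms are n = 2, 3, 4, 5, 6.
For the next term, n = 7, so the run lengths are 6, 19, 14, 10.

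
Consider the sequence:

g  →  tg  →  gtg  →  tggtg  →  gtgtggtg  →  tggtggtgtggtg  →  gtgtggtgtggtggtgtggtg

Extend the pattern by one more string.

tggtggtgtggtggtgtggtgtggtggtgtggtg

From term 3 onward, concatenate the second-to-last term with the last: g·tg = gtg, tg·gtg = tggtg, …
The next term joins tggtggtgtggtg and gtgtggtgtggtggtgtggtg.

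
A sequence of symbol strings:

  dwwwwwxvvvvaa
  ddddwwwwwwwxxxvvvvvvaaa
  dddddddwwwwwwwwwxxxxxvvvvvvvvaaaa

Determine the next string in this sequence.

Each string has the form d^{3n-2} w^{2n+3} x^{2n-1} v^{2n+2} a^{n+1} (n = 1, 2, …).
For the next term, n = 4, so the run lengths are 10, 11, 7, 10, 5.

ddddddddddwwwwwwwwwwwxxxxxxxvvvvvvvvvvaaaaa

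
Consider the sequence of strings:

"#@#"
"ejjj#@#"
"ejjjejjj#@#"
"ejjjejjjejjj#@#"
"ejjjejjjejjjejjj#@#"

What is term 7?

ejjjejjjejjjejjjejjjejjj#@#

Every step adds ejjj at the front: s(k+1) = ejjj·s(k).
From ejjjejjjejjjejjj#@#, 2 further steps: ejjjejjjejjjejjj#@# → ejjjejjjejjjejjjejjj#@# → (answer).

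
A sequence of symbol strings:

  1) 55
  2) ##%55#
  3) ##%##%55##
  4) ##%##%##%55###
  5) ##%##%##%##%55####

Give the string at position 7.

##%##%##%##%##%##%55######

Every step adds ##% to the front and # to the end of the previous string.
From ##%##%##%##%55####, 2 further steps: ##%##%##%##%55#### → ##%##%##%##%##%55##### → (answer).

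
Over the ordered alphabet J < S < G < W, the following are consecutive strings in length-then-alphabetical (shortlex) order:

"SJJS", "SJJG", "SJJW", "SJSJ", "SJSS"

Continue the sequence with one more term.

Treat SJSS as a base-4 numeral over the given alphabet and add one, carrying through any trailing W's.

SJSG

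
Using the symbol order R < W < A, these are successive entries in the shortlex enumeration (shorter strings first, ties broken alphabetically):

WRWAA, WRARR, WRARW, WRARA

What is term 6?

Continuing the enumeration 2 steps past WRARA: WRARA → WRAWR → (answer).

WRAWW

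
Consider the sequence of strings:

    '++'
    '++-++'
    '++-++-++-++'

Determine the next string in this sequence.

++-++-++-++-++-++-++-++

Each string is two copies of the previous one joined by '-'.
So the next term is two copies of ++-++-++-++ with '-' between the halves.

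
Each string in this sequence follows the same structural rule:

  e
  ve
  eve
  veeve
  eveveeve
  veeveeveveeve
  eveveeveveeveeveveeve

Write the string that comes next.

veeveeveveeveeveveeveveeveeveveeve

Each term (from the third on) is the two preceding terms concatenated in order: term 3 = e·ve = eve.
Continuing: veeveeveveeve · eveveeveveeveeveveeve gives term 8.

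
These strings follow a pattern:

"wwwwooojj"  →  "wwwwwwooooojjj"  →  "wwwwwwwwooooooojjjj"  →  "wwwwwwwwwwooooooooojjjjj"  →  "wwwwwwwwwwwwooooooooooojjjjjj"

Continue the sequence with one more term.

wwwwwwwwwwwwwwooooooooooooojjjjjjj

Term n consists of 2n w's, followed by 2n-1 o's, followed by n j's, where the shown terms are n = 2, 3, 4, 5, 6.
For the next term, n = 7, so the run lengths are 14, 13, 7.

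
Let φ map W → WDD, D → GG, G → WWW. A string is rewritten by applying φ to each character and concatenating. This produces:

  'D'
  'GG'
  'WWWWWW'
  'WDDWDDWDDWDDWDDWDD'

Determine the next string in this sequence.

Rewriting the 18 symbols of WDDWDDWDDWDDWDDWDD one by one yields WDD GG GG WDD GG GG WDD GG GG WDD GG GG WDD GG GG WDD GG GG; concatenated:

WDDGGGGWDDGGGGWDDGGGGWDDGGGGWDDGGGGWDDGGGG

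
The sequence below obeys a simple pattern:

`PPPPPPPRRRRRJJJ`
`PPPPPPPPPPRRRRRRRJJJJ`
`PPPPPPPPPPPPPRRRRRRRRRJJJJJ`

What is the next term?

PPPPPPPPPPPPPPPPRRRRRRRRRRRJJJJJJ

Reading off run lengths: P runs 7, 10, 13; R runs 5, 7, 9; J runs 3, 4, 5 — each is linear in n, where the shown terms are n = 2, 3, 4.
At n = 5 the blocks have lengths 16, 11, 6.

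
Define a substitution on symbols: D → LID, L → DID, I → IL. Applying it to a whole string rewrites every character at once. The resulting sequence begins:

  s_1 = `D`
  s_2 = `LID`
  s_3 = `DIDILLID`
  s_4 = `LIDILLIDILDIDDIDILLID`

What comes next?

Rewriting the 21 symbols of LIDILLIDILDIDDIDILLID one by one yields DID IL LID IL DID DID IL LID IL DID LID IL LID LID IL LID IL DID DID IL LID; concatenated:

DIDILLIDILDIDDIDILLIDILDIDLIDILLIDLIDILLIDILDIDDIDILLID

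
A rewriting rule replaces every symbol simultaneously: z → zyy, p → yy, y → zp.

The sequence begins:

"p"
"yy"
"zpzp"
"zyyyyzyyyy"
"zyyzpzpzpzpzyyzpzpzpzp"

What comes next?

φ(zyyzpzpzpzpzyyzpzpzpzp) expands symbol-by-symbol to zyy zp zp zyy yy zyy yy zyy yy zyy yy zyy zp zp zyy yy zyy yy zyy yy zyy yy; joining the 22 pieces gives the next term.

zyyzpzpzyyyyzyyyyzyyyyzyyyyzyyzpzpzyyyyzyyyyzyyyyzyyyy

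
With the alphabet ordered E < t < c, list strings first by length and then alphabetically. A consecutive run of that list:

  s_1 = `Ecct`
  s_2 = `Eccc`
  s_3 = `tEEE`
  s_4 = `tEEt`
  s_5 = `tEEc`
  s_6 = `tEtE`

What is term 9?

tEcE

Stepping forward 3 times from tEtE: tEtE → tEtt → tEtc, then the target.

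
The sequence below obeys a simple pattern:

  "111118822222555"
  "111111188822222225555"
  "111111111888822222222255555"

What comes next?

The n-th term is 2n+1 1's then n 8's then 2n+1 2's then n+1 5's, where the shown terms are n = 2, 3, 4.
Setting n = 5 gives 11, 5, 11, 6 characters in each block.

111111111118888822222222222555555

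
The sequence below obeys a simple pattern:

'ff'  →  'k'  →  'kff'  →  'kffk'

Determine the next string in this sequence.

Each term (from the third on) is the previous term followed by the one before it: term 3 = k·ff = kff.
The next term joins kffk and kff.

kffkkff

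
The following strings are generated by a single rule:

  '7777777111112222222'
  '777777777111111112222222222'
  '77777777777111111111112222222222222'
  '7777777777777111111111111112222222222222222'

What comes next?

777777777777777111111111111111112222222222222222222

Reading off run lengths: 7 runs 7, 9, 11, 13; 1 runs 5, 8, 11, 14; 2 runs 7, 10, 13, 16 — each is linear in n, where the shown terms are n = 2, 3, 4, 5.
At n = 6 the blocks have lengths 15, 17, 19.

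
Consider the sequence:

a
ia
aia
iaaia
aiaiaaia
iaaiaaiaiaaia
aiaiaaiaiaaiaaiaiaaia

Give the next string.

From term 3 onward, concatenate the second-to-last term with the last: a·ia = aia, ia·aia = iaaia, …
So term 8 is iaaiaaiaiaaia·aiaiaaiaiaaiaaiaiaaia.

iaaiaaiaiaaiaaiaiaaiaiaaiaaiaiaaia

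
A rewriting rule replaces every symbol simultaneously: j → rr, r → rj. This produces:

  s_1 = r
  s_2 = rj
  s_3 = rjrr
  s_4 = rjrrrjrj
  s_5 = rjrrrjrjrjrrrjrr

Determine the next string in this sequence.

rjrrrjrjrjrrrjrrrjrrrjrjrjrrrjrj

φ(rjrrrjrjrjrrrjrr) expands symbol-by-symbol to rj rr rj rj rj rr rj rr rj rr rj rj rj rr rj rj; joining the 16 pieces gives the next term.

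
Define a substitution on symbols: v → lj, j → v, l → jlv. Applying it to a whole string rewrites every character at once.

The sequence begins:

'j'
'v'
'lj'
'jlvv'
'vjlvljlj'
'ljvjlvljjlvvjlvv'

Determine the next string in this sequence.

Replace each of the 16 characters of ljvjlvljjlvvjlvv in place — jlv v lj v jlv lj jlv v v jlv lj lj v jlv lj lj — and concatenate.

jlvvljvjlvljjlvvvjlvljljvjlvljlj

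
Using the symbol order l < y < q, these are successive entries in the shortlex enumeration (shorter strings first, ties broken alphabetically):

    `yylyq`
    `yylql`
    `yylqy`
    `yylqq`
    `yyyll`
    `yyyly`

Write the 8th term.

Advancing 2 positions from yyyly through yyyly → yyylq reaches term 8.

yyyyl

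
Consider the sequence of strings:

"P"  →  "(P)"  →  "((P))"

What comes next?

Each term wraps the previous one in ( on the left and ) on the right.
One more step from ((P)) gives the answer.

(((P)))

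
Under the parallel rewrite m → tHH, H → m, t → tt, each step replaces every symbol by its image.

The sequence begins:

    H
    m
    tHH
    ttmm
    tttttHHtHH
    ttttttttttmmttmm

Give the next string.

φ(ttttttttttmmttmm) expands symbol-by-symbol to tt tt tt tt tt tt tt tt tt tt tHH tHH tt tt tHH tHH; joining the 16 pieces gives the next term.

tttttttttttttttttttttHHtHHtttttHHtHH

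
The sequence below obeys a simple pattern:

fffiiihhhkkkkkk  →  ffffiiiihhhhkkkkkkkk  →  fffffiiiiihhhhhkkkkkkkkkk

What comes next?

Term n consists of n f's, followed by n i's, followed by n h's, followed by 2n k's, where the shown terms are n = 3, 4, 5.
At n = 6 the blocks have lengths 6, 6, 6, 12.

ffffffiiiiiihhhhhhkkkkkkkkkkkk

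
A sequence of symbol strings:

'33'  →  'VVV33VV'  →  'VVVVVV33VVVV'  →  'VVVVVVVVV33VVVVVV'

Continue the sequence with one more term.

Each term wraps the previous one in VVV on the left and VV on the right.
So the next term is VVV·VVVVVVVVV33VVVVVV·VV.

VVVVVVVVVVVV33VVVVVVVV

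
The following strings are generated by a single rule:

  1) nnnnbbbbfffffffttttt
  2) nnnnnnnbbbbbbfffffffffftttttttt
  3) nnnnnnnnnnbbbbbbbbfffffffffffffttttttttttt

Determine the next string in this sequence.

nnnnnnnnnnnnnbbbbbbbbbbfffffffffffffffftttttttttttttt

The n-th term is 3n-2 n's then 2n b's then 3n+1 f's then 3n-1 t's, where the shown terms are n = 2, 3, 4.
Setting n = 5 gives 13, 10, 16, 14 characters in each block.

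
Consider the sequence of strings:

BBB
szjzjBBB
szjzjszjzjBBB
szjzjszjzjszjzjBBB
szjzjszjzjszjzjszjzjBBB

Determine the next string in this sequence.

szjzjszjzjszjzjszjzjszjzjBBB

Every step adds szjzj at the front: s(k+1) = szjzj·s(k).
One more step from szjzjszjzjszjzjszjzjBBB gives the answer.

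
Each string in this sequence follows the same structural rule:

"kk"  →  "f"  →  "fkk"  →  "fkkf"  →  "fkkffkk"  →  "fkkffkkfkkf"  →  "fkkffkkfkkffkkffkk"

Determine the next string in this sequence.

fkkffkkfkkffkkffkkfkkffkkfkkf

From term 3 onward, concatenate the last term with the second-to-last: f·kk = fkk, fkk·f = fkkf, …
Continuing: fkkffkkfkkffkkffkk · fkkffkkfkkf gives term 8.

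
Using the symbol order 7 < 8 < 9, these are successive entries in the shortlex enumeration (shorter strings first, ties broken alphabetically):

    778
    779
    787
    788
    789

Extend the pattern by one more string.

Find the rightmost character of 789 below 9, bump it to the next letter, and reset everything to its right to 7.

797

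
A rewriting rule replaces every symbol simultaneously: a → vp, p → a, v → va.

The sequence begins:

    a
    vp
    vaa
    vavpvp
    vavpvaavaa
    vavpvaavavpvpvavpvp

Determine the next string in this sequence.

Replace each of the 19 characters of vavpvaavavpvpvavpvp in place — va vp va a va vp vp va vp va a va a va vp va a va a — and concatenate.

vavpvaavavpvpvavpvaavaavavpvaavaa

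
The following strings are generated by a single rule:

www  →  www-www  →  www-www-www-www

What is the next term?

www-www-www-www-www-www-www-www

Every step duplicates the string with '-' between the halves.
One more doubling of www-www-www-www gives the answer.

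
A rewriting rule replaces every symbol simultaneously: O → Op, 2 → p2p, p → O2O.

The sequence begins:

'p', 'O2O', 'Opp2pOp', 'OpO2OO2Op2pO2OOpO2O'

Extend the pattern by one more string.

OpO2OOpp2pOpOpp2pOpO2Op2pO2OOpp2pOpOpO2OOpp2pOp

φ(OpO2OO2Op2pO2OOpO2O) expands symbol-by-symbol to Op O2O Op p2p Op Op p2p Op O2O p2p O2O Op p2p Op Op O2O Op p2p Op; joining the 19 pieces gives the next term.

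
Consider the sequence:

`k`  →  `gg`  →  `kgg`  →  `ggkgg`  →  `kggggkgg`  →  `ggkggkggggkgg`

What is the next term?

This is a Fibonacci-style word recurrence s(k) = s(k−2)·s(k−1): e.g. k·gg = kgg.
The next term joins kggggkgg and ggkggkggggkgg.

kggggkggggkggkggggkgg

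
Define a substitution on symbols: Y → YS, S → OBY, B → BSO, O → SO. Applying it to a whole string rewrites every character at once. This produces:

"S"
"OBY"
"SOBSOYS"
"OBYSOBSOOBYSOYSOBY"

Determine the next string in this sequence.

φ(OBYSOBSOOBYSOYSOBY) expands symbol-by-symbol to SO BSO YS OBY SO BSO OBY SO SO BSO YS OBY SO YS OBY SO BSO YS; joining the 18 pieces gives the next term.

SOBSOYSOBYSOBSOOBYSOSOBSOYSOBYSOYSOBYSOBSOYS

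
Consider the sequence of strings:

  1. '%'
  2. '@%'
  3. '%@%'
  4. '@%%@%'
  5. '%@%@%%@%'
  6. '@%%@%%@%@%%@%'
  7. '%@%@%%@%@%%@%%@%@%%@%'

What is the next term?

@%%@%%@%@%%@%%@%@%%@%@%%@%%@%@%%@%

This is a Fibonacci-style word recurrence s(k) = s(k−2)·s(k−1): e.g. %·@% = %@%.
The next term joins @%%@%%@%@%%@% and %@%@%%@%@%%@%%@%@%%@%.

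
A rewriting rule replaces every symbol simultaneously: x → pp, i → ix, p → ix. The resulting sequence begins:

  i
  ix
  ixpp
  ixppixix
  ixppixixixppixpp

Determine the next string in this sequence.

Rewriting the 16 symbols of ixppixixixppixpp one by one yields ix pp ix ix ix pp ix pp ix pp ix ix ix pp ix ix; concatenated:

ixppixixixppixppixppixixixppixix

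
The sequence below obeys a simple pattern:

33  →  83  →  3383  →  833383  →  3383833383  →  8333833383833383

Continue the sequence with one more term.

33838333838333833383833383

From term 3 onward, concatenate the second-to-last term with the last: 33·83 = 3383, 83·3383 = 833383, …
So term 7 is 3383833383·8333833383833383.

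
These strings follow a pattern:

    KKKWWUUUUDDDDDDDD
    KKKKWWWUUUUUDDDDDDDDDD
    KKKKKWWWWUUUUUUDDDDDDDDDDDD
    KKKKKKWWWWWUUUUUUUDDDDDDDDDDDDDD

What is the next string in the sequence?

Term n consists of n K's, followed by n-1 W's, followed by n+1 U's, followed by 2n+2 D's, where the shown terms are n = 3, 4, 5, 6.
For the next term, n = 7, so the run lengths are 7, 6, 8, 16.

KKKKKKKWWWWWWUUUUUUUUDDDDDDDDDDDDDDDD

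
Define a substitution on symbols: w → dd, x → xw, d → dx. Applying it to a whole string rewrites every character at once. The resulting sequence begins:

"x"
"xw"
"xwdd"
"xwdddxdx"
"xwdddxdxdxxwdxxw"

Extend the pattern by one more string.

xwdddxdxdxxwdxxwdxxwxwdddxxwxwdd

φ(xwdddxdxdxxwdxxw) expands symbol-by-symbol to xw dd dx dx dx xw dx xw dx xw xw dd dx xw xw dd; joining the 16 pieces gives the next term.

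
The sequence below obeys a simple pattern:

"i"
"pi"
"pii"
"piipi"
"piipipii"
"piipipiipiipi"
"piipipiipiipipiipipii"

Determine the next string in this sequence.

This is a Fibonacci-style word recurrence s(k) = s(k−1)·s(k−2): e.g. pi·i = pii.
So term 8 is piipipiipiipipiipipii·piipipiipiipi.

piipipiipiipipiipipiipiipipiipiipi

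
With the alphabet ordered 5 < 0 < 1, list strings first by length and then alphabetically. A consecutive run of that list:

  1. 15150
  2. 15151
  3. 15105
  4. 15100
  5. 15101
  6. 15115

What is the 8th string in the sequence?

15111

Advancing 2 positions from 15115 through 15115 → 15110 reaches term 8.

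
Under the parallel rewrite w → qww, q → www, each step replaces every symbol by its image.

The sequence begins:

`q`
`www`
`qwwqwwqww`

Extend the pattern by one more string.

Rewriting each symbol of qwwqwwqww: q→www, w→qww, w→qww, q→www, w→qww, w→qww, q→www, w→qww, w→qww, which concatenates to www qww qww www qww qww www qww qww.

wwwqwwqwwwwwqwwqwwwwwqwwqww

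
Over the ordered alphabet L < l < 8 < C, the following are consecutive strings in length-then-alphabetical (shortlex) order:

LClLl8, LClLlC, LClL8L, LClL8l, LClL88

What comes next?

Treat LClL88 as a base-4 numeral over the given alphabet and add one, carrying through any trailing C's.

LClL8C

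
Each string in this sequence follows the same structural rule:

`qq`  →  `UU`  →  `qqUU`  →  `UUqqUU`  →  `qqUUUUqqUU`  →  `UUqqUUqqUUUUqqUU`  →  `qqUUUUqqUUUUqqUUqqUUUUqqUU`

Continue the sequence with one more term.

This is a Fibonacci-style word recurrence s(k) = s(k−2)·s(k−1): e.g. qq·UU = qqUU.
Continuing: UUqqUUqqUUUUqqUU · qqUUUUqqUUUUqqUUqqUUUUqqUU gives term 8.

UUqqUUqqUUUUqqUUqqUUUUqqUUUUqqUUqqUUUUqqUU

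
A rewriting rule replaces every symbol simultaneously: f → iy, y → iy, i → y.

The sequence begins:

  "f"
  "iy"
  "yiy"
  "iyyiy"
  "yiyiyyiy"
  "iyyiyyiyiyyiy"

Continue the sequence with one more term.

yiyiyyiyiyyiyyiyiyyiy

Applying the rule to each of the 13 symbols of iyyiyyiyiyyiy gives the pieces y iy iy y iy iy y iy y iy iy y iy, which concatenate to the answer.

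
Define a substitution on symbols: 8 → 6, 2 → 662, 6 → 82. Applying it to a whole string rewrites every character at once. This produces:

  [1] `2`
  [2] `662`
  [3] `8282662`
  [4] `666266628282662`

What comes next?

828282662828282662666266628282662

φ(666266628282662) expands symbol-by-symbol to 82 82 82 662 82 82 82 662 6 662 6 662 82 82 662; joining the 15 pieces gives the next term.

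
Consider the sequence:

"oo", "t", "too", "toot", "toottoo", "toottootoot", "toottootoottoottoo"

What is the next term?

toottootoottoottootoottootoot

Each term (from the third on) is the previous term followed by the one before it: term 3 = t·oo = too.
Continuing: toottootoottoottoo · toottootoot gives term 8.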